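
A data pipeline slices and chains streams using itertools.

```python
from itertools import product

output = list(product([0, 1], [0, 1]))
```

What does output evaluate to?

Step 1: product([0, 1], [0, 1]) gives all pairs:
  (0, 0)
  (0, 1)
  (1, 0)
  (1, 1)
Therefore output = [(0, 0), (0, 1), (1, 0), (1, 1)].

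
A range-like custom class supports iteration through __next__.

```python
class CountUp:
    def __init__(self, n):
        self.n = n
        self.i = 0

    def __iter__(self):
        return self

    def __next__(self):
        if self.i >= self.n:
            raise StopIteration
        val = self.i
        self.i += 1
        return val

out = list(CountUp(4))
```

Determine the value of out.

Step 1: CountUp(4) creates an iterator counting 0 to 3.
Step 2: list() consumes all values: [0, 1, 2, 3].
Therefore out = [0, 1, 2, 3].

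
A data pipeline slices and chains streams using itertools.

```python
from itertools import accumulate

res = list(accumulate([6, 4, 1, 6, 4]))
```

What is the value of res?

Step 1: accumulate computes running sums:
  + 6 = 6
  + 4 = 10
  + 1 = 11
  + 6 = 17
  + 4 = 21
Therefore res = [6, 10, 11, 17, 21].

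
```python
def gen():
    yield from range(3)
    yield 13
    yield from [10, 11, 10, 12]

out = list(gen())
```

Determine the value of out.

Step 1: Trace yields in order:
  yield 0
  yield 1
  yield 2
  yield 13
  yield 10
  yield 11
  yield 10
  yield 12
Therefore out = [0, 1, 2, 13, 10, 11, 10, 12].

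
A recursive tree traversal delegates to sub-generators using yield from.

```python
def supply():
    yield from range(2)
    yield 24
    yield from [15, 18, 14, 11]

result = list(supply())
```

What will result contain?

Step 1: Trace yields in order:
  yield 0
  yield 1
  yield 24
  yield 15
  yield 18
  yield 14
  yield 11
Therefore result = [0, 1, 24, 15, 18, 14, 11].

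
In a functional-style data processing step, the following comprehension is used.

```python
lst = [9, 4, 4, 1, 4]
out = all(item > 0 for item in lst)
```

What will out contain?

Step 1: Check item > 0 for each element in [9, 4, 4, 1, 4]:
  9 > 0: True
  4 > 0: True
  4 > 0: True
  1 > 0: True
  4 > 0: True
Step 2: all() returns True.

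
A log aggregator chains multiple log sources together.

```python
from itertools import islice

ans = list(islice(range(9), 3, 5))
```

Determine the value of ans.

Step 1: islice(range(9), 3, 5) takes elements at indices [3, 5).
Step 2: Elements: [3, 4].
Therefore ans = [3, 4].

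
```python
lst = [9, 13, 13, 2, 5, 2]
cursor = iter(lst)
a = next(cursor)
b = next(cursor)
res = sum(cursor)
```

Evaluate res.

Step 1: Create iterator over [9, 13, 13, 2, 5, 2].
Step 2: a = next() = 9, b = next() = 13.
Step 3: sum() of remaining [13, 2, 5, 2] = 22.
Therefore res = 22.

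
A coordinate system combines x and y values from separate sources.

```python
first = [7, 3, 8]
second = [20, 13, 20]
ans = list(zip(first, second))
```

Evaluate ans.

Step 1: zip pairs elements at same index:
  Index 0: (7, 20)
  Index 1: (3, 13)
  Index 2: (8, 20)
Therefore ans = [(7, 20), (3, 13), (8, 20)].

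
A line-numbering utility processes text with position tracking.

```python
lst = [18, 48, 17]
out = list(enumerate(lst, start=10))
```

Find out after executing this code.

Step 1: enumerate with start=10:
  (10, 18)
  (11, 48)
  (12, 17)
Therefore out = [(10, 18), (11, 48), (12, 17)].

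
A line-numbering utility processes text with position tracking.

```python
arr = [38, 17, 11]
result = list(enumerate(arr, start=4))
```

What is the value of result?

Step 1: enumerate with start=4:
  (4, 38)
  (5, 17)
  (6, 11)
Therefore result = [(4, 38), (5, 17), (6, 11)].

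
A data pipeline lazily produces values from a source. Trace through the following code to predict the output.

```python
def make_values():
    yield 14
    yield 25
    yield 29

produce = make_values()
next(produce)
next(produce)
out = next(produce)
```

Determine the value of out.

Step 1: make_values() creates a generator.
Step 2: next(produce) yields 14 (consumed and discarded).
Step 3: next(produce) yields 25 (consumed and discarded).
Step 4: next(produce) yields 29, assigned to out.
Therefore out = 29.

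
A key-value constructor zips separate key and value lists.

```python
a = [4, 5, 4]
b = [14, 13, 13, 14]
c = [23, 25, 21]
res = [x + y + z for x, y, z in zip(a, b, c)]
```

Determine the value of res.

Step 1: zip three lists (truncates to shortest, len=3):
  4 + 14 + 23 = 41
  5 + 13 + 25 = 43
  4 + 13 + 21 = 38
Therefore res = [41, 43, 38].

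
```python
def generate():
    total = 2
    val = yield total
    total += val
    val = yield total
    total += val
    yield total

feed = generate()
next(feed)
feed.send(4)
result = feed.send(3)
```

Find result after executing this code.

Step 1: next() -> yield total=2.
Step 2: send(4) -> val=4, total = 2+4 = 6, yield 6.
Step 3: send(3) -> val=3, total = 6+3 = 9, yield 9.
Therefore result = 9.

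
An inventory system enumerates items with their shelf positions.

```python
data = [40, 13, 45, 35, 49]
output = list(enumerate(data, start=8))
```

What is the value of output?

Step 1: enumerate with start=8:
  (8, 40)
  (9, 13)
  (10, 45)
  (11, 35)
  (12, 49)
Therefore output = [(8, 40), (9, 13), (10, 45), (11, 35), (12, 49)].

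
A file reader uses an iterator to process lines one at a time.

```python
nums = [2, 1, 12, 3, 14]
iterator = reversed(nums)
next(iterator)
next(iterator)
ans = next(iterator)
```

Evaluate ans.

Step 1: reversed([2, 1, 12, 3, 14]) gives iterator: [14, 3, 12, 1, 2].
Step 2: First next() = 14, second next() = 3.
Step 3: Third next() = 12.
Therefore ans = 12.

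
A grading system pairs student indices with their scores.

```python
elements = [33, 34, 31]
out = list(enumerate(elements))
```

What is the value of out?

Step 1: enumerate pairs each element with its index:
  (0, 33)
  (1, 34)
  (2, 31)
Therefore out = [(0, 33), (1, 34), (2, 31)].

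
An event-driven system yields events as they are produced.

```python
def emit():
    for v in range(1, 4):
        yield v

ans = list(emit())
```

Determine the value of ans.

Step 1: The generator yields each value from range(1, 4).
Step 2: list() consumes all yields: [1, 2, 3].
Therefore ans = [1, 2, 3].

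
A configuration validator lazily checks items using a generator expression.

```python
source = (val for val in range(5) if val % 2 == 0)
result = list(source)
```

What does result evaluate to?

Step 1: Filter range(5) keeping only even values:
  val=0: even, included
  val=1: odd, excluded
  val=2: even, included
  val=3: odd, excluded
  val=4: even, included
Therefore result = [0, 2, 4].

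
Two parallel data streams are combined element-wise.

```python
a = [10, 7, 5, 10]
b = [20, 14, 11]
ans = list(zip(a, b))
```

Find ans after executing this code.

Step 1: zip stops at shortest (len(a)=4, len(b)=3):
  Index 0: (10, 20)
  Index 1: (7, 14)
  Index 2: (5, 11)
Step 2: Last element of a (10) has no pair, dropped.
Therefore ans = [(10, 20), (7, 14), (5, 11)].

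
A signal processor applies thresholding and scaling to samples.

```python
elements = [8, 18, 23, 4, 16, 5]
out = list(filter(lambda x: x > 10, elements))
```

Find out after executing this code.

Step 1: Filter elements > 10:
  8: removed
  18: kept
  23: kept
  4: removed
  16: kept
  5: removed
Therefore out = [18, 23, 16].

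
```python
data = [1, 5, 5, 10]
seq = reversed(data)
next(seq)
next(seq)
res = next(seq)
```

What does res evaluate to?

Step 1: reversed([1, 5, 5, 10]) gives iterator: [10, 5, 5, 1].
Step 2: First next() = 10, second next() = 5.
Step 3: Third next() = 5.
Therefore res = 5.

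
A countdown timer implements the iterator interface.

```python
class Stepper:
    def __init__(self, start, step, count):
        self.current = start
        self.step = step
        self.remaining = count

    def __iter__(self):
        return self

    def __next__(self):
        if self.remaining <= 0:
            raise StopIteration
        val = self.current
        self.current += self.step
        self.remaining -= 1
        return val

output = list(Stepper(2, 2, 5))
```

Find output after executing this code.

Step 1: Stepper starts at 2, increments by 2, for 5 steps:
  Yield 2, then current += 2
  Yield 4, then current += 2
  Yield 6, then current += 2
  Yield 8, then current += 2
  Yield 10, then current += 2
Therefore output = [2, 4, 6, 8, 10].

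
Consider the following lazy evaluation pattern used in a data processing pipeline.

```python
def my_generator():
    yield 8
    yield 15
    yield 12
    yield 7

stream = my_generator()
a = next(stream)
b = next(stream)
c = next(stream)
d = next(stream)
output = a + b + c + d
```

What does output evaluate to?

Step 1: Create generator and consume all values:
  a = next(stream) = 8
  b = next(stream) = 15
  c = next(stream) = 12
  d = next(stream) = 7
Step 2: output = 8 + 15 + 12 + 7 = 42.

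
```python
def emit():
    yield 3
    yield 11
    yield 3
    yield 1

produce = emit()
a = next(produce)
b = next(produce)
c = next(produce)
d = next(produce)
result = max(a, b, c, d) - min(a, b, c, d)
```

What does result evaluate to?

Step 1: Create generator and consume all values:
  a = next(produce) = 3
  b = next(produce) = 11
  c = next(produce) = 3
  d = next(produce) = 1
Step 2: max = 11, min = 1, result = 11 - 1 = 10.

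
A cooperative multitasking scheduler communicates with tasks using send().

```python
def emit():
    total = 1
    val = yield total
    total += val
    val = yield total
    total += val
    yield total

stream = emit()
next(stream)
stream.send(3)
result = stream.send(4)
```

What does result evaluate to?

Step 1: next() -> yield total=1.
Step 2: send(3) -> val=3, total = 1+3 = 4, yield 4.
Step 3: send(4) -> val=4, total = 4+4 = 8, yield 8.
Therefore result = 8.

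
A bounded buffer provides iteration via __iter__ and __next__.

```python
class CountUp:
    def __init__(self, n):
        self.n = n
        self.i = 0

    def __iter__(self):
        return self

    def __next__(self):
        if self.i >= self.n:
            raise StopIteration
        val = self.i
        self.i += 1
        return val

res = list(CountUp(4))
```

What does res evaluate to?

Step 1: CountUp(4) creates an iterator counting 0 to 3.
Step 2: list() consumes all values: [0, 1, 2, 3].
Therefore res = [0, 1, 2, 3].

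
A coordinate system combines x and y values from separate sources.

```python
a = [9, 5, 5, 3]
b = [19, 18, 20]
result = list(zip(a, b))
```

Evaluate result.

Step 1: zip stops at shortest (len(a)=4, len(b)=3):
  Index 0: (9, 19)
  Index 1: (5, 18)
  Index 2: (5, 20)
Step 2: Last element of a (3) has no pair, dropped.
Therefore result = [(9, 19), (5, 18), (5, 20)].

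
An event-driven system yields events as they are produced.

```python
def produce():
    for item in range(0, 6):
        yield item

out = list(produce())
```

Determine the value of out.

Step 1: The generator yields each value from range(0, 6).
Step 2: list() consumes all yields: [0, 1, 2, 3, 4, 5].
Therefore out = [0, 1, 2, 3, 4, 5].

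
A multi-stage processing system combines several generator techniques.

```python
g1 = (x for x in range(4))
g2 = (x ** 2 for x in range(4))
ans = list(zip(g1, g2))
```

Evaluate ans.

Step 1: g1 produces [0, 1, 2, 3].
Step 2: g2 produces [0, 1, 4, 9].
Step 3: zip pairs them: [(0, 0), (1, 1), (2, 4), (3, 9)].
Therefore ans = [(0, 0), (1, 1), (2, 4), (3, 9)].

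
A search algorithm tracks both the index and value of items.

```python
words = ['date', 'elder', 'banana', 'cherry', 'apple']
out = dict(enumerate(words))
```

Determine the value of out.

Step 1: enumerate pairs indices with words:
  0 -> 'date'
  1 -> 'elder'
  2 -> 'banana'
  3 -> 'cherry'
  4 -> 'apple'
Therefore out = {0: 'date', 1: 'elder', 2: 'banana', 3: 'cherry', 4: 'apple'}.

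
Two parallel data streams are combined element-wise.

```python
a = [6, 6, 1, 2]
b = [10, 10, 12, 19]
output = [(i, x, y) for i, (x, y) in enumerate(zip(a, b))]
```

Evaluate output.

Step 1: enumerate(zip(a, b)) gives index with paired elements:
  i=0: (6, 10)
  i=1: (6, 10)
  i=2: (1, 12)
  i=3: (2, 19)
Therefore output = [(0, 6, 10), (1, 6, 10), (2, 1, 12), (3, 2, 19)].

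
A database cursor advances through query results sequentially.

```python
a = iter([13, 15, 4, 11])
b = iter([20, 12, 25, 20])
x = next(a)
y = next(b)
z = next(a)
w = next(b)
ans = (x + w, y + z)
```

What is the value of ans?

Step 1: a iterates [13, 15, 4, 11], b iterates [20, 12, 25, 20].
Step 2: x = next(a) = 13, y = next(b) = 20.
Step 3: z = next(a) = 15, w = next(b) = 12.
Step 4: ans = (13 + 12, 20 + 15) = (25, 35).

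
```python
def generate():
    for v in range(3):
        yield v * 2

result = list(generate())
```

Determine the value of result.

Step 1: For each v in range(3), yield v * 2:
  v=0: yield 0 * 2 = 0
  v=1: yield 1 * 2 = 2
  v=2: yield 2 * 2 = 4
Therefore result = [0, 2, 4].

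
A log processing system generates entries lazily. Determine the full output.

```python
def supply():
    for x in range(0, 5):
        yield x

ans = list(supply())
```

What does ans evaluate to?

Step 1: The generator yields each value from range(0, 5).
Step 2: list() consumes all yields: [0, 1, 2, 3, 4].
Therefore ans = [0, 1, 2, 3, 4].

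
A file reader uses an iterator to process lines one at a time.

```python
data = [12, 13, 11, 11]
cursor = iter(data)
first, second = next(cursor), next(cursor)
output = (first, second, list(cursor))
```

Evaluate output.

Step 1: Create iterator over [12, 13, 11, 11].
Step 2: first = 12, second = 13.
Step 3: Remaining elements: [11, 11].
Therefore output = (12, 13, [11, 11]).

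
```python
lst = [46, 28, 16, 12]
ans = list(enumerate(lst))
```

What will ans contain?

Step 1: enumerate pairs each element with its index:
  (0, 46)
  (1, 28)
  (2, 16)
  (3, 12)
Therefore ans = [(0, 46), (1, 28), (2, 16), (3, 12)].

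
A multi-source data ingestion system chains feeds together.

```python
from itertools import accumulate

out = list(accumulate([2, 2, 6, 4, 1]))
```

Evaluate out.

Step 1: accumulate computes running sums:
  + 2 = 2
  + 2 = 4
  + 6 = 10
  + 4 = 14
  + 1 = 15
Therefore out = [2, 4, 10, 14, 15].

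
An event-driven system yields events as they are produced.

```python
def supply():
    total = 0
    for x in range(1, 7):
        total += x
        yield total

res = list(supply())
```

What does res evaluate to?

Step 1: Generator accumulates running sum:
  x=1: total = 1, yield 1
  x=2: total = 3, yield 3
  x=3: total = 6, yield 6
  x=4: total = 10, yield 10
  x=5: total = 15, yield 15
  x=6: total = 21, yield 21
Therefore res = [1, 3, 6, 10, 15, 21].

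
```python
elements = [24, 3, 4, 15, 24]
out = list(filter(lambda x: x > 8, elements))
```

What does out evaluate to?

Step 1: Filter elements > 8:
  24: kept
  3: removed
  4: removed
  15: kept
  24: kept
Therefore out = [24, 15, 24].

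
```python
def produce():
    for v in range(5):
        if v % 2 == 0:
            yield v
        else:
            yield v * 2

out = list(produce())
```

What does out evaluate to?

Step 1: For each v in range(5), yield v if even, else v*2:
  v=0 (even): yield 0
  v=1 (odd): yield 1*2 = 2
  v=2 (even): yield 2
  v=3 (odd): yield 3*2 = 6
  v=4 (even): yield 4
Therefore out = [0, 2, 2, 6, 4].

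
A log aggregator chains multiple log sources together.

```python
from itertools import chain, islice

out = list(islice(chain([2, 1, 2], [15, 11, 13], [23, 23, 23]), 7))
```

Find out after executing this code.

Step 1: chain([2, 1, 2], [15, 11, 13], [23, 23, 23]) = [2, 1, 2, 15, 11, 13, 23, 23, 23].
Step 2: islice takes first 7 elements: [2, 1, 2, 15, 11, 13, 23].
Therefore out = [2, 1, 2, 15, 11, 13, 23].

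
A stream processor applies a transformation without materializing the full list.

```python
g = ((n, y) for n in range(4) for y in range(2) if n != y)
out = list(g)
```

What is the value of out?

Step 1: Nested generator over range(4) x range(2) where n != y:
  (0, 0): excluded (n == y)
  (0, 1): included
  (1, 0): included
  (1, 1): excluded (n == y)
  (2, 0): included
  (2, 1): included
  (3, 0): included
  (3, 1): included
Therefore out = [(0, 1), (1, 0), (2, 0), (2, 1), (3, 0), (3, 1)].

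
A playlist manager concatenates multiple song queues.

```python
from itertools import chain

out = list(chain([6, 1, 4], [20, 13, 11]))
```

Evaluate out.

Step 1: chain() concatenates iterables: [6, 1, 4] + [20, 13, 11].
Therefore out = [6, 1, 4, 20, 13, 11].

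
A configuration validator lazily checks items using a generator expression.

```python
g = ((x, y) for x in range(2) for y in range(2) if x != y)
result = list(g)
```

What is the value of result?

Step 1: Nested generator over range(2) x range(2) where x != y:
  (0, 0): excluded (x == y)
  (0, 1): included
  (1, 0): included
  (1, 1): excluded (x == y)
Therefore result = [(0, 1), (1, 0)].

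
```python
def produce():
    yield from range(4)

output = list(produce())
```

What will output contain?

Step 1: yield from delegates to the iterable, yielding each element.
Step 2: Collected values: [0, 1, 2, 3].
Therefore output = [0, 1, 2, 3].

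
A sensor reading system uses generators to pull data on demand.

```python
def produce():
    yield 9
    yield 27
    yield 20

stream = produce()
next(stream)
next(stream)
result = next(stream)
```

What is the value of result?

Step 1: produce() creates a generator.
Step 2: next(stream) yields 9 (consumed and discarded).
Step 3: next(stream) yields 27 (consumed and discarded).
Step 4: next(stream) yields 20, assigned to result.
Therefore result = 20.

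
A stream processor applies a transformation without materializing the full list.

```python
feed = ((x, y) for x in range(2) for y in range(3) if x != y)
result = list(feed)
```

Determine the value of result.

Step 1: Nested generator over range(2) x range(3) where x != y:
  (0, 0): excluded (x == y)
  (0, 1): included
  (0, 2): included
  (1, 0): included
  (1, 1): excluded (x == y)
  (1, 2): included
Therefore result = [(0, 1), (0, 2), (1, 0), (1, 2)].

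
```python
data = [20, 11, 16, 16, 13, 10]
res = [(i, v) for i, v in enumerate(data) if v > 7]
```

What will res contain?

Step 1: Filter enumerate([20, 11, 16, 16, 13, 10]) keeping v > 7:
  (0, 20): 20 > 7, included
  (1, 11): 11 > 7, included
  (2, 16): 16 > 7, included
  (3, 16): 16 > 7, included
  (4, 13): 13 > 7, included
  (5, 10): 10 > 7, included
Therefore res = [(0, 20), (1, 11), (2, 16), (3, 16), (4, 13), (5, 10)].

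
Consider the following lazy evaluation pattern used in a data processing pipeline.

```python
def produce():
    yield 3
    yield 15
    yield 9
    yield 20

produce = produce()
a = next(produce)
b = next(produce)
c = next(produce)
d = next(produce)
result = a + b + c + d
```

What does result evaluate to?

Step 1: Create generator and consume all values:
  a = next(produce) = 3
  b = next(produce) = 15
  c = next(produce) = 9
  d = next(produce) = 20
Step 2: result = 3 + 15 + 9 + 20 = 47.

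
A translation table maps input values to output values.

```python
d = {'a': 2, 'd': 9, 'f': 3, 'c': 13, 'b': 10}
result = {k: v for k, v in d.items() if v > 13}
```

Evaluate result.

Step 1: Filter items where value > 13:
  'a': 2 <= 13: removed
  'd': 9 <= 13: removed
  'f': 3 <= 13: removed
  'c': 13 <= 13: removed
  'b': 10 <= 13: removed
Therefore result = {}.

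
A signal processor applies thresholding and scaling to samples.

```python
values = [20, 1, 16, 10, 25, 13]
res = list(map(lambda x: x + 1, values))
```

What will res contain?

Step 1: Apply lambda x: x + 1 to each element:
  20 -> 21
  1 -> 2
  16 -> 17
  10 -> 11
  25 -> 26
  13 -> 14
Therefore res = [21, 2, 17, 11, 26, 14].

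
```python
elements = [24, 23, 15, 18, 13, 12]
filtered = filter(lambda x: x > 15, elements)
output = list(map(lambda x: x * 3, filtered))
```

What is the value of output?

Step 1: Filter elements for elements > 15:
  24: kept
  23: kept
  15: removed
  18: kept
  13: removed
  12: removed
Step 2: Map x * 3 on filtered [24, 23, 18]:
  24 -> 72
  23 -> 69
  18 -> 54
Therefore output = [72, 69, 54].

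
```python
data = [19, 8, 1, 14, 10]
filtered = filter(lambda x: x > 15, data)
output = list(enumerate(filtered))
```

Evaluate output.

Step 1: Filter [19, 8, 1, 14, 10] for > 15: [19].
Step 2: enumerate re-indexes from 0: [(0, 19)].
Therefore output = [(0, 19)].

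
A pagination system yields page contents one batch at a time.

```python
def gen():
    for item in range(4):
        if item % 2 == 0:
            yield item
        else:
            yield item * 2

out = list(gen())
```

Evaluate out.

Step 1: For each item in range(4), yield item if even, else item*2:
  item=0 (even): yield 0
  item=1 (odd): yield 1*2 = 2
  item=2 (even): yield 2
  item=3 (odd): yield 3*2 = 6
Therefore out = [0, 2, 2, 6].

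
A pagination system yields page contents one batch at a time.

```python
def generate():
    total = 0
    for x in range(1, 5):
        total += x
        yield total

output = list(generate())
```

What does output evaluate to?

Step 1: Generator accumulates running sum:
  x=1: total = 1, yield 1
  x=2: total = 3, yield 3
  x=3: total = 6, yield 6
  x=4: total = 10, yield 10
Therefore output = [1, 3, 6, 10].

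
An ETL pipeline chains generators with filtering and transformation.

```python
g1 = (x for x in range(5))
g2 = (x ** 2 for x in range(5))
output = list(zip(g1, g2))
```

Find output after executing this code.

Step 1: g1 produces [0, 1, 2, 3, 4].
Step 2: g2 produces [0, 1, 4, 9, 16].
Step 3: zip pairs them: [(0, 0), (1, 1), (2, 4), (3, 9), (4, 16)].
Therefore output = [(0, 0), (1, 1), (2, 4), (3, 9), (4, 16)].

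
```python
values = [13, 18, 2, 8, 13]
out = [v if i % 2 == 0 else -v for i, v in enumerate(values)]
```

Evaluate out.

Step 1: For each (i, v), keep v if i is even, negate if odd:
  i=0 (even): keep 13
  i=1 (odd): negate to -18
  i=2 (even): keep 2
  i=3 (odd): negate to -8
  i=4 (even): keep 13
Therefore out = [13, -18, 2, -8, 13].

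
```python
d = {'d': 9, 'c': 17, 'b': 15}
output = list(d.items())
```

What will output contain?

Step 1: d.items() returns (key, value) pairs in insertion order.
Therefore output = [('d', 9), ('c', 17), ('b', 15)].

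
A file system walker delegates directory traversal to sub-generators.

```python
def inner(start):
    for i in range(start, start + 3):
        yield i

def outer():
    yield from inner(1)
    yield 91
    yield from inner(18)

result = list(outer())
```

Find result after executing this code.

Step 1: outer() delegates to inner(1):
  yield 1
  yield 2
  yield 3
Step 2: yield 91
Step 3: Delegates to inner(18):
  yield 18
  yield 19
  yield 20
Therefore result = [1, 2, 3, 91, 18, 19, 20].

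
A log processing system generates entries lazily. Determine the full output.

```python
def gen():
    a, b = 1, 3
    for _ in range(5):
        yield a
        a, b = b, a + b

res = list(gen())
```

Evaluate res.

Step 1: Fibonacci-like sequence starting with a=1, b=3:
  Iteration 1: yield a=1, then a,b = 3,4
  Iteration 2: yield a=3, then a,b = 4,7
  Iteration 3: yield a=4, then a,b = 7,11
  Iteration 4: yield a=7, then a,b = 11,18
  Iteration 5: yield a=11, then a,b = 18,29
Therefore res = [1, 3, 4, 7, 11].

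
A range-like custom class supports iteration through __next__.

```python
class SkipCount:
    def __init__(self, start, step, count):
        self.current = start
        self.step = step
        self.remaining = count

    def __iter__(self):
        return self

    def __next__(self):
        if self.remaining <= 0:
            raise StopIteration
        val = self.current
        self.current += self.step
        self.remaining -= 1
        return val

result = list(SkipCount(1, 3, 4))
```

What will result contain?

Step 1: SkipCount starts at 1, increments by 3, for 4 steps:
  Yield 1, then current += 3
  Yield 4, then current += 3
  Yield 7, then current += 3
  Yield 10, then current += 3
Therefore result = [1, 4, 7, 10].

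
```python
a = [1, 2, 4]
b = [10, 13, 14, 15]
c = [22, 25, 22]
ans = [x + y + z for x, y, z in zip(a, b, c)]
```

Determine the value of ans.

Step 1: zip three lists (truncates to shortest, len=3):
  1 + 10 + 22 = 33
  2 + 13 + 25 = 40
  4 + 14 + 22 = 40
Therefore ans = [33, 40, 40].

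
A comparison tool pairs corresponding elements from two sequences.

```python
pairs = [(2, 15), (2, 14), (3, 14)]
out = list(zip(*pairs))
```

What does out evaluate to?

Step 1: zip(*pairs) transposes: unzips [(2, 15), (2, 14), (3, 14)] into separate sequences.
Step 2: First elements: (2, 2, 3), second elements: (15, 14, 14).
Therefore out = [(2, 2, 3), (15, 14, 14)].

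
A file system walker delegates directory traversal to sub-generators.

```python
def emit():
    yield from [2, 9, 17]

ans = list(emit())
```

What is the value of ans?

Step 1: yield from delegates to the iterable, yielding each element.
Step 2: Collected values: [2, 9, 17].
Therefore ans = [2, 9, 17].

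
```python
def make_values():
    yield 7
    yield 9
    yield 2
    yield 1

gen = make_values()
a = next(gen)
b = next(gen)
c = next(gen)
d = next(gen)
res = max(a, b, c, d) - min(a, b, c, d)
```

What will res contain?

Step 1: Create generator and consume all values:
  a = next(gen) = 7
  b = next(gen) = 9
  c = next(gen) = 2
  d = next(gen) = 1
Step 2: max = 9, min = 1, res = 9 - 1 = 8.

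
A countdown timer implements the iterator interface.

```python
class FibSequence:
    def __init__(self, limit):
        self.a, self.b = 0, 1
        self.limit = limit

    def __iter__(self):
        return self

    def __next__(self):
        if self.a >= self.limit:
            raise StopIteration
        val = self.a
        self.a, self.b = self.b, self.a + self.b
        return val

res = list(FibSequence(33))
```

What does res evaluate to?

Step 1: Fibonacci-like sequence (a=0, b=1) until >= 33:
  Yield 0, then a,b = 1,1
  Yield 1, then a,b = 1,2
  Yield 1, then a,b = 2,3
  Yield 2, then a,b = 3,5
  Yield 3, then a,b = 5,8
  Yield 5, then a,b = 8,13
  Yield 8, then a,b = 13,21
  Yield 13, then a,b = 21,34
  Yield 21, then a,b = 34,55
Step 2: 34 >= 33, stop.
Therefore res = [0, 1, 1, 2, 3, 5, 8, 13, 21].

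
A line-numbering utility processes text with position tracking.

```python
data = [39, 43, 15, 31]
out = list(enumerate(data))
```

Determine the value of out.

Step 1: enumerate pairs each element with its index:
  (0, 39)
  (1, 43)
  (2, 15)
  (3, 31)
Therefore out = [(0, 39), (1, 43), (2, 15), (3, 31)].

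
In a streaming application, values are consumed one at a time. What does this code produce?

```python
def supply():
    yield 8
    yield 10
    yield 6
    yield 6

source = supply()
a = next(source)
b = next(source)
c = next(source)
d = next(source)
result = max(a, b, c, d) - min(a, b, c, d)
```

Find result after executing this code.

Step 1: Create generator and consume all values:
  a = next(source) = 8
  b = next(source) = 10
  c = next(source) = 6
  d = next(source) = 6
Step 2: max = 10, min = 6, result = 10 - 6 = 4.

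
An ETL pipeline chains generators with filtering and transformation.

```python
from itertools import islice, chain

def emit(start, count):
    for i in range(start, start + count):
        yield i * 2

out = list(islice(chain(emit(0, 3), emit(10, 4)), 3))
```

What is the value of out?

Step 1: emit(0, 3) yields [0, 2, 4].
Step 2: emit(10, 4) yields [20, 22, 24, 26].
Step 3: chain concatenates: [0, 2, 4, 20, 22, 24, 26].
Step 4: islice takes first 3: [0, 2, 4].
Therefore out = [0, 2, 4].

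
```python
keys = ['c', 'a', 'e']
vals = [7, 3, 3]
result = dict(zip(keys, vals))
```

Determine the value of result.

Step 1: zip pairs keys with values:
  'c' -> 7
  'a' -> 3
  'e' -> 3
Therefore result = {'c': 7, 'a': 3, 'e': 3}.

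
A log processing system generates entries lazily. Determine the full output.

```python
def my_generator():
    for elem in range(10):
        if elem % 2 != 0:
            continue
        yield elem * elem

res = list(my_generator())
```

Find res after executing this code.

Step 1: Only yield elem**2 when elem is divisible by 2:
  elem=0: 0 % 2 == 0, yield 0**2 = 0
  elem=2: 2 % 2 == 0, yield 2**2 = 4
  elem=4: 4 % 2 == 0, yield 4**2 = 16
  elem=6: 6 % 2 == 0, yield 6**2 = 36
  elem=8: 8 % 2 == 0, yield 8**2 = 64
Therefore res = [0, 4, 16, 36, 64].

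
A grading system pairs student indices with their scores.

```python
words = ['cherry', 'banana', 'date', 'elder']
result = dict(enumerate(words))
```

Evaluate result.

Step 1: enumerate pairs indices with words:
  0 -> 'cherry'
  1 -> 'banana'
  2 -> 'date'
  3 -> 'elder'
Therefore result = {0: 'cherry', 1: 'banana', 2: 'date', 3: 'elder'}.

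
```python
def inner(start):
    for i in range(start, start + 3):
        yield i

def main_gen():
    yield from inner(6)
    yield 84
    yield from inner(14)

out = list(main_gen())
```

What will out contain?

Step 1: main_gen() delegates to inner(6):
  yield 6
  yield 7
  yield 8
Step 2: yield 84
Step 3: Delegates to inner(14):
  yield 14
  yield 15
  yield 16
Therefore out = [6, 7, 8, 84, 14, 15, 16].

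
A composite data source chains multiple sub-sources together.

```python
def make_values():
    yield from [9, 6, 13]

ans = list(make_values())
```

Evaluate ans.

Step 1: yield from delegates to the iterable, yielding each element.
Step 2: Collected values: [9, 6, 13].
Therefore ans = [9, 6, 13].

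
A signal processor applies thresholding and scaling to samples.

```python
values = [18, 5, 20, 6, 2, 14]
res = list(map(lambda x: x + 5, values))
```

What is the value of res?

Step 1: Apply lambda x: x + 5 to each element:
  18 -> 23
  5 -> 10
  20 -> 25
  6 -> 11
  2 -> 7
  14 -> 19
Therefore res = [23, 10, 25, 11, 7, 19].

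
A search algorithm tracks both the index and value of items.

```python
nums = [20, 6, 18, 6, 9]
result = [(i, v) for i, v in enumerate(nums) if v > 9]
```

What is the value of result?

Step 1: Filter enumerate([20, 6, 18, 6, 9]) keeping v > 9:
  (0, 20): 20 > 9, included
  (1, 6): 6 <= 9, excluded
  (2, 18): 18 > 9, included
  (3, 6): 6 <= 9, excluded
  (4, 9): 9 <= 9, excluded
Therefore result = [(0, 20), (2, 18)].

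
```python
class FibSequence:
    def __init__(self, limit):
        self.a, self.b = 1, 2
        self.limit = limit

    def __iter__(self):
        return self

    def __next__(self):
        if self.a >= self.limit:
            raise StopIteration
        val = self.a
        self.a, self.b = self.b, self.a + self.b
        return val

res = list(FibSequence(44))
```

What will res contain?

Step 1: Fibonacci-like sequence (a=1, b=2) until >= 44:
  Yield 1, then a,b = 2,3
  Yield 2, then a,b = 3,5
  Yield 3, then a,b = 5,8
  Yield 5, then a,b = 8,13
  Yield 8, then a,b = 13,21
  Yield 13, then a,b = 21,34
  Yield 21, then a,b = 34,55
  Yield 34, then a,b = 55,89
Step 2: 55 >= 44, stop.
Therefore res = [1, 2, 3, 5, 8, 13, 21, 34].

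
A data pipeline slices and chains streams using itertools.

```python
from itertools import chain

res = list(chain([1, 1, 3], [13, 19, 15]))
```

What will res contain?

Step 1: chain() concatenates iterables: [1, 1, 3] + [13, 19, 15].
Therefore res = [1, 1, 3, 13, 19, 15].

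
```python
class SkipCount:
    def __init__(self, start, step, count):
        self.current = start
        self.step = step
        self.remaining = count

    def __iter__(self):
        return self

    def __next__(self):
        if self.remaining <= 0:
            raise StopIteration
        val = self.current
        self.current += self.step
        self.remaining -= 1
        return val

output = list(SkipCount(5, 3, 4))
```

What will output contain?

Step 1: SkipCount starts at 5, increments by 3, for 4 steps:
  Yield 5, then current += 3
  Yield 8, then current += 3
  Yield 11, then current += 3
  Yield 14, then current += 3
Therefore output = [5, 8, 11, 14].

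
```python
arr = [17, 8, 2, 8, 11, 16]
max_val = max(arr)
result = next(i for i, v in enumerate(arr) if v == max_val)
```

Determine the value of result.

Step 1: max([17, 8, 2, 8, 11, 16]) = 17.
Step 2: Find first index where value == 17:
  Index 0: 17 == 17, found!
Therefore result = 0.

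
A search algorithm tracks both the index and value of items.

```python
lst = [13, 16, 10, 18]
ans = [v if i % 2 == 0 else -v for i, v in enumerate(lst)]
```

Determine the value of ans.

Step 1: For each (i, v), keep v if i is even, negate if odd:
  i=0 (even): keep 13
  i=1 (odd): negate to -16
  i=2 (even): keep 10
  i=3 (odd): negate to -18
Therefore ans = [13, -16, 10, -18].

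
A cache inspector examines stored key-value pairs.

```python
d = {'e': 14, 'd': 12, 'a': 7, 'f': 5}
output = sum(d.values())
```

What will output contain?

Step 1: d.values() = [14, 12, 7, 5].
Step 2: sum = 38.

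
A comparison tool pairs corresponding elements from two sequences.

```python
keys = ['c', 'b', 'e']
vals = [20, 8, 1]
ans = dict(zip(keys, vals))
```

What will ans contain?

Step 1: zip pairs keys with values:
  'c' -> 20
  'b' -> 8
  'e' -> 1
Therefore ans = {'c': 20, 'b': 8, 'e': 1}.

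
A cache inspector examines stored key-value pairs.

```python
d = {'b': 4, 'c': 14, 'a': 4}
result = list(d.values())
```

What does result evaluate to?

Step 1: d.values() returns the dictionary values in insertion order.
Therefore result = [4, 14, 4].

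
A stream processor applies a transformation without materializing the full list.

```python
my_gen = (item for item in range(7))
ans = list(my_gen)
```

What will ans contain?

Step 1: Generator expression iterates range(7): [0, 1, 2, 3, 4, 5, 6].
Step 2: list() collects all values.
Therefore ans = [0, 1, 2, 3, 4, 5, 6].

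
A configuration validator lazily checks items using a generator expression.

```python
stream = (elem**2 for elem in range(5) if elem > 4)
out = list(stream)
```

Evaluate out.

Step 1: For range(5), keep elem > 4, then square:
  elem=0: 0 <= 4, excluded
  elem=1: 1 <= 4, excluded
  elem=2: 2 <= 4, excluded
  elem=3: 3 <= 4, excluded
  elem=4: 4 <= 4, excluded
Therefore out = [].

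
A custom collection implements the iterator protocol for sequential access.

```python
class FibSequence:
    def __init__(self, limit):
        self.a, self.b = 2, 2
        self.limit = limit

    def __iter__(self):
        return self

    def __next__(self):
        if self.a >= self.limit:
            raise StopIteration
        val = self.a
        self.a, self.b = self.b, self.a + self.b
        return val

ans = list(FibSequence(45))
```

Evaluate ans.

Step 1: Fibonacci-like sequence (a=2, b=2) until >= 45:
  Yield 2, then a,b = 2,4
  Yield 2, then a,b = 4,6
  Yield 4, then a,b = 6,10
  Yield 6, then a,b = 10,16
  Yield 10, then a,b = 16,26
  Yield 16, then a,b = 26,42
  Yield 26, then a,b = 42,68
  Yield 42, then a,b = 68,110
Step 2: 68 >= 45, stop.
Therefore ans = [2, 2, 4, 6, 10, 16, 26, 42].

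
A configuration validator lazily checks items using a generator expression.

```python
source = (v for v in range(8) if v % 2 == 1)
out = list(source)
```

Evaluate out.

Step 1: Filter range(8) keeping only odd values:
  v=0: even, excluded
  v=1: odd, included
  v=2: even, excluded
  v=3: odd, included
  v=4: even, excluded
  v=5: odd, included
  v=6: even, excluded
  v=7: odd, included
Therefore out = [1, 3, 5, 7].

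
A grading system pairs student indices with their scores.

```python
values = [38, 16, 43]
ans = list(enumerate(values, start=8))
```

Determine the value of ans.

Step 1: enumerate with start=8:
  (8, 38)
  (9, 16)
  (10, 43)
Therefore ans = [(8, 38), (9, 16), (10, 43)].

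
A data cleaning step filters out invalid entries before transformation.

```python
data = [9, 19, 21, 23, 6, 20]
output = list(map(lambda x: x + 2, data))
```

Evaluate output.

Step 1: Apply lambda x: x + 2 to each element:
  9 -> 11
  19 -> 21
  21 -> 23
  23 -> 25
  6 -> 8
  20 -> 22
Therefore output = [11, 21, 23, 25, 8, 22].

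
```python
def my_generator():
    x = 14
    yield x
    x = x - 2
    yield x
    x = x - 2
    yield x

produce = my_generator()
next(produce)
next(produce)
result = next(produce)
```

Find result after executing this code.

Step 1: Trace through generator execution:
  Yield 1: x starts at 14, yield 14
  Yield 2: x = 14 - 2 = 12, yield 12
  Yield 3: x = 12 - 2 = 10, yield 10
Step 2: First next() gets 14, second next() gets the second value, third next() yields 10.
Therefore result = 10.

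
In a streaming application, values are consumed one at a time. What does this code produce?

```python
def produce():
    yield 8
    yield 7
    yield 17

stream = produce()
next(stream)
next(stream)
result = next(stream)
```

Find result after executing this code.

Step 1: produce() creates a generator.
Step 2: next(stream) yields 8 (consumed and discarded).
Step 3: next(stream) yields 7 (consumed and discarded).
Step 4: next(stream) yields 17, assigned to result.
Therefore result = 17.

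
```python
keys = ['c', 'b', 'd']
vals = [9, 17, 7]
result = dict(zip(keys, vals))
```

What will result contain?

Step 1: zip pairs keys with values:
  'c' -> 9
  'b' -> 17
  'd' -> 7
Therefore result = {'c': 9, 'b': 17, 'd': 7}.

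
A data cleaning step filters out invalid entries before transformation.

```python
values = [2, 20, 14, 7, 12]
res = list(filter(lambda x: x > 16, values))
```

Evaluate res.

Step 1: Filter elements > 16:
  2: removed
  20: kept
  14: removed
  7: removed
  12: removed
Therefore res = [20].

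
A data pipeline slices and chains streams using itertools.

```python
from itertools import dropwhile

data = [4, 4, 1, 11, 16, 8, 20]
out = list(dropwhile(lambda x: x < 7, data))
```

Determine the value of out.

Step 1: dropwhile drops elements while < 7:
  4 < 7: dropped
  4 < 7: dropped
  1 < 7: dropped
  11: kept (dropping stopped)
Step 2: Remaining elements kept regardless of condition.
Therefore out = [11, 16, 8, 20].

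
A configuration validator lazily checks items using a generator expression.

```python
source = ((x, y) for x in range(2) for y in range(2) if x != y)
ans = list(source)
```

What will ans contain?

Step 1: Nested generator over range(2) x range(2) where x != y:
  (0, 0): excluded (x == y)
  (0, 1): included
  (1, 0): included
  (1, 1): excluded (x == y)
Therefore ans = [(0, 1), (1, 0)].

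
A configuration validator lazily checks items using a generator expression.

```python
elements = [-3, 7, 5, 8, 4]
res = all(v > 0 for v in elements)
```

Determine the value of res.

Step 1: Check v > 0 for each element in [-3, 7, 5, 8, 4]:
  -3 > 0: False
  7 > 0: True
  5 > 0: True
  8 > 0: True
  4 > 0: True
Step 2: all() returns False.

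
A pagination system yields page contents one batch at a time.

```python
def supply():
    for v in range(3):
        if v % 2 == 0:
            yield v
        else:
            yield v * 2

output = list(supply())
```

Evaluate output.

Step 1: For each v in range(3), yield v if even, else v*2:
  v=0 (even): yield 0
  v=1 (odd): yield 1*2 = 2
  v=2 (even): yield 2
Therefore output = [0, 2, 2].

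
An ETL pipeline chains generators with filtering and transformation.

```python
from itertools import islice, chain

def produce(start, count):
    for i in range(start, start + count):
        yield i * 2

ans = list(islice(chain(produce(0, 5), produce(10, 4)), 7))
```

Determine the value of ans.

Step 1: produce(0, 5) yields [0, 2, 4, 6, 8].
Step 2: produce(10, 4) yields [20, 22, 24, 26].
Step 3: chain concatenates: [0, 2, 4, 6, 8, 20, 22, 24, 26].
Step 4: islice takes first 7: [0, 2, 4, 6, 8, 20, 22].
Therefore ans = [0, 2, 4, 6, 8, 20, 22].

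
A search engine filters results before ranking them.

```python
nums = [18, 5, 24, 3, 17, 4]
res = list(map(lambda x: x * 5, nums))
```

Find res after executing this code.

Step 1: Apply lambda x: x * 5 to each element:
  18 -> 90
  5 -> 25
  24 -> 120
  3 -> 15
  17 -> 85
  4 -> 20
Therefore res = [90, 25, 120, 15, 85, 20].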